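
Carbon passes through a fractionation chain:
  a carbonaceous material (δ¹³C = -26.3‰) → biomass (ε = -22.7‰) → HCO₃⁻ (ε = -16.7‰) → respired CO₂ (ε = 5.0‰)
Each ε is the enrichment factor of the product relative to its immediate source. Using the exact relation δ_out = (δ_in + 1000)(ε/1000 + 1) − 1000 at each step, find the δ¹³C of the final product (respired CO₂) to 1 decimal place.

step 1: δ = (-26.30 + 1000)·(-22.7/1000 + 1) − 1000 = -48.40‰
step 2: δ = (-48.40 + 1000)·(-16.7/1000 + 1) − 1000 = -64.29‰
step 3: δ = (-64.29 + 1000)·(5.0/1000 + 1) − 1000 = -59.62‰

-59.6‰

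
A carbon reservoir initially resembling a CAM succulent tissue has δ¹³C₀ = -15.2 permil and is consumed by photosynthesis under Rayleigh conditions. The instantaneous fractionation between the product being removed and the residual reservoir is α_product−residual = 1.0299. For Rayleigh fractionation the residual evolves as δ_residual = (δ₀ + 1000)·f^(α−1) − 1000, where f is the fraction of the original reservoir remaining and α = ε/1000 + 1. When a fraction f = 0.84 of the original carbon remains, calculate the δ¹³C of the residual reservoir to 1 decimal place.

-20.3 permil

Rayleigh residual: δ_res = (δ₀ + 1000)·f^(α−1) − 1000
α − 1 = 0.02990
f^(α−1) = 0.84^(0.02990) = 0.994800
δ_res = (-15.2 + 1000) × 0.994800 − 1000 = 979.679 − 1000 = -20.32 permil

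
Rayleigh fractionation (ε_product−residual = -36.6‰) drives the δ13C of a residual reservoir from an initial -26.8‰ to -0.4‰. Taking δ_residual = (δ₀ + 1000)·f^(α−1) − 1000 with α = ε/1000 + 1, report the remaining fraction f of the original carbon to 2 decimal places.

0.48

α − 1 = ε/1000 = -0.0366
(δ_res + 1000)/(δ₀ + 1000) = (-0.4 + 1000)/(-26.8 + 1000) = 999.6/973.2 = 1.027127
f = 1.027127^(1/-0.0366) = exp(ln(1.027127)/-0.0366) = exp(0.02677/-0.0366)
f = exp(-0.7313) = 0.4813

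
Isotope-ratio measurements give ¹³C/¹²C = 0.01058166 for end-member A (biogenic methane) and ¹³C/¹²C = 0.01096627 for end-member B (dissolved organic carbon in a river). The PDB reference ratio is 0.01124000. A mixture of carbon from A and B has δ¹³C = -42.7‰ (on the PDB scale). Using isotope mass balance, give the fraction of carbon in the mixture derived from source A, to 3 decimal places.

0.536

δ_A = (0.01058166/0.01124000 − 1)×1000 = (0.941429 − 1)×1000 = -58.571‰
δ_B = (0.01096627/0.01124000 − 1)×1000 = (0.975647 − 1)×1000 = -24.353‰
f_A = (δ_mix − δ_B)/(δ_A − δ_B) = (-42.7 − (-24.353))/(-58.571 − (-24.353))
f_A = -18.347 / -34.218 = 0.5362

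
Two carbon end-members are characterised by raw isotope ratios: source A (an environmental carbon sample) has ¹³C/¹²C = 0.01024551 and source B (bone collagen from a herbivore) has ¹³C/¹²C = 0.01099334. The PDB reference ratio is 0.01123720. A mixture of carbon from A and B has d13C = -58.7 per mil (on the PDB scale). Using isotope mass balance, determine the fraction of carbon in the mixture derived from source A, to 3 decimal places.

δ_A = (0.01024551/0.01123720 − 1)×1000 = (0.911749 − 1)×1000 = -88.251 per mil
δ_B = (0.01099334/0.01123720 − 1)×1000 = (0.978299 − 1)×1000 = -21.701 per mil
f_A = (δ_mix − δ_B)/(δ_A − δ_B) = (-58.7 − (-21.701))/(-88.251 − (-21.701))
f_A = -36.999 / -66.549 = 0.5560

0.556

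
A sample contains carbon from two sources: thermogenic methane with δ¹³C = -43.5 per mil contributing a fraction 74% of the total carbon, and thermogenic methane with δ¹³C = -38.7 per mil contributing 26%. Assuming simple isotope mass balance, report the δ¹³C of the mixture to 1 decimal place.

δ_mix = f_A·δ_A + f_B·δ_B
δ_mix = 0.74 × (-43.5) + 0.26 × (-38.7)
δ_mix = -32.19 + -10.06 = -42.25 per mil

-42.3 per mil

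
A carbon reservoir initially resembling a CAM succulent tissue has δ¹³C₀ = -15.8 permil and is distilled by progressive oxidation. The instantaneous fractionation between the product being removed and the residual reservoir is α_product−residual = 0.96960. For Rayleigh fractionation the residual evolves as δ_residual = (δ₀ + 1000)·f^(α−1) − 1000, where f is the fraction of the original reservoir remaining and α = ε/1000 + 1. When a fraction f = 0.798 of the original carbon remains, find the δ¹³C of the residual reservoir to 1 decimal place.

Rayleigh residual: δ_res = (δ₀ + 1000)·f^(α−1) − 1000
α − 1 = -0.03040
f^(α−1) = 0.798^(-0.03040) = 1.006883
δ_res = (-15.8 + 1000) × 1.006883 − 1000 = 990.974 − 1000 = -9.03 permil

-9.0 permil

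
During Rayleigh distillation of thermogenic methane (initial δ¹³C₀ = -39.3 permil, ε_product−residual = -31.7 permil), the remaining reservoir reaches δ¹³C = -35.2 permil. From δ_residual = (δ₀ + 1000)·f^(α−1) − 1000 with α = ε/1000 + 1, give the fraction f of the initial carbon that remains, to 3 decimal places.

0.874

α − 1 = ε/1000 = -0.0317
(δ_res + 1000)/(δ₀ + 1000) = (-35.2 + 1000)/(-39.3 + 1000) = 964.8/960.7 = 1.004268
f = 1.004268^(1/-0.0317) = exp(ln(1.004268)/-0.0317) = exp(0.00426/-0.0317)
f = exp(-0.1343) = 0.8743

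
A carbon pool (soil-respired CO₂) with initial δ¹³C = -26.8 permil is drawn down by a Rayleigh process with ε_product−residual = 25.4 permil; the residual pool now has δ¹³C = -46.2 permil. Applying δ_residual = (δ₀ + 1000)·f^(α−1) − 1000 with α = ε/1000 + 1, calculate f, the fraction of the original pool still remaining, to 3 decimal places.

0.453

α − 1 = ε/1000 = 0.0254
(δ_res + 1000)/(δ₀ + 1000) = (-46.2 + 1000)/(-26.8 + 1000) = 953.8/973.2 = 0.980066
f = 0.980066^(1/0.0254) = exp(ln(0.980066)/0.0254) = exp(-0.02014/0.0254)
f = exp(-0.7927) = 0.4526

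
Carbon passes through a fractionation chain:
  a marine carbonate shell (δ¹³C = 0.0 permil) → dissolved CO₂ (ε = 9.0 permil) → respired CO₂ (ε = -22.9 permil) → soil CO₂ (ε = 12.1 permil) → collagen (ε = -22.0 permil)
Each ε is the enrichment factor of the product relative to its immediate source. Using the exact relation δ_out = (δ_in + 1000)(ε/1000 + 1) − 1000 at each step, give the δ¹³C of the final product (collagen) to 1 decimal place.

-24.1 permil

step 1: δ = (-0.00 + 1000)·(9.0/1000 + 1) − 1000 = 9.00 permil
step 2: δ = (9.00 + 1000)·(-22.9/1000 + 1) − 1000 = -14.11 permil
step 3: δ = (-14.11 + 1000)·(12.1/1000 + 1) − 1000 = -2.18 permil
step 4: δ = (-2.18 + 1000)·(-22.0/1000 + 1) − 1000 = -24.13 permil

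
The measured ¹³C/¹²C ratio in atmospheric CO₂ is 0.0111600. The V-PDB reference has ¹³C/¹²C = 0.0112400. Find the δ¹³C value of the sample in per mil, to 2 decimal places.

δ¹³C = (R_sample / R_standard − 1) × 1000
R_sample / R_standard = 0.0111600 / 0.0112400 = 0.992883
δ¹³C = (0.992883 − 1) × 1000 = -7.117 per mil

-7.12 per mil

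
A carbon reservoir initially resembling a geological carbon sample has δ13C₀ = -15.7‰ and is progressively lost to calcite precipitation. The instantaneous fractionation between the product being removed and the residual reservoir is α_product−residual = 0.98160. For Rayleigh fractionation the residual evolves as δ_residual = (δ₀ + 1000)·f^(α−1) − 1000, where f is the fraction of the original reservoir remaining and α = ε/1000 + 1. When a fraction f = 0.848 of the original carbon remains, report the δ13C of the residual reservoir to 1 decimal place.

-12.7‰

Rayleigh residual: δ_res = (δ₀ + 1000)·f^(α−1) − 1000
α − 1 = -0.01840
f^(α−1) = 0.848^(-0.01840) = 1.003038
δ_res = (-15.7 + 1000) × 1.003038 − 1000 = 987.291 − 1000 = -12.71‰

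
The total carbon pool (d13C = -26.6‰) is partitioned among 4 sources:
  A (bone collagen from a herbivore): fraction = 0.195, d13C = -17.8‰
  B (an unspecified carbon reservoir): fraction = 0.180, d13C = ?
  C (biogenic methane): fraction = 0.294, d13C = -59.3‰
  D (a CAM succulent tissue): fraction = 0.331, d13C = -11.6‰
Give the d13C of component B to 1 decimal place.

-10.3‰

Isotope mass balance: δ_bulk = Σ fᵢ·δᵢ.
-26.6 = 0.195×(-17.8) + 0.180×δ_B + 0.294×(-59.3) + 0.331×(-11.6)
0.180·δ_B = -26.6 − (-24.745) = -1.855
δ_B = -1.855 / 0.180 = -10.31‰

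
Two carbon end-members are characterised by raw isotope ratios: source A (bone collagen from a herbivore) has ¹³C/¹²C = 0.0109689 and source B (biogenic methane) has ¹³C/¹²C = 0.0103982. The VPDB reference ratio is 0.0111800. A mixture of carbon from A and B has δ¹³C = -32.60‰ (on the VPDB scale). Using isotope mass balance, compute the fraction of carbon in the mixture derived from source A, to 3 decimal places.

δ_A = (0.0109689/0.0111800 − 1)×1000 = (0.981118 − 1)×1000 = -18.882‰
δ_B = (0.0103982/0.0111800 − 1)×1000 = (0.930072 − 1)×1000 = -69.928‰
f_A = (δ_mix − δ_B)/(δ_A − δ_B) = (-32.60 − (-69.928))/(-18.882 − (-69.928))
f_A = 37.328 / 51.047 = 0.7313

0.731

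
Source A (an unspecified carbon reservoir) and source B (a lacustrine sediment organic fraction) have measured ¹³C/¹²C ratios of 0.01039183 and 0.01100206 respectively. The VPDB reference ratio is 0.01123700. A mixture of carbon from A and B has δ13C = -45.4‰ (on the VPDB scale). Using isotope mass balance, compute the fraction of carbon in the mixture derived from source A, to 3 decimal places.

δ_A = (0.01039183/0.01123700 − 1)×1000 = (0.924787 − 1)×1000 = -75.213‰
δ_B = (0.01100206/0.01123700 − 1)×1000 = (0.979092 − 1)×1000 = -20.908‰
f_A = (δ_mix − δ_B)/(δ_A − δ_B) = (-45.4 − (-20.908))/(-75.213 − (-20.908))
f_A = -24.492 / -54.305 = 0.4510

0.451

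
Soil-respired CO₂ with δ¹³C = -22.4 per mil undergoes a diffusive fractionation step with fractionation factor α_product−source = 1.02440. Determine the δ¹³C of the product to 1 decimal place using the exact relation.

δ_product = (δ_source + 1000)·α − 1000
δ_product = (-22.4 + 1000) × 1.02440 − 1000
δ_product = 1001.453 − 1000 = 1.45 per mil

1.5 per mil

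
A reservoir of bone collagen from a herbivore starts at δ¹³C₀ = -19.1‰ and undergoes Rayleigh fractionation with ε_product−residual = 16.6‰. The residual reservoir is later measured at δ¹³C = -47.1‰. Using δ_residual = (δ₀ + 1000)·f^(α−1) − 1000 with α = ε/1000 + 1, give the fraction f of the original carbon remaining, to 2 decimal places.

α − 1 = ε/1000 = 0.0166
(δ_res + 1000)/(δ₀ + 1000) = (-47.1 + 1000)/(-19.1 + 1000) = 952.9/980.9 = 0.971455
f = 0.971455^(1/0.0166) = exp(ln(0.971455)/0.0166) = exp(-0.02896/0.0166)
f = exp(-1.7446) = 0.1747

0.17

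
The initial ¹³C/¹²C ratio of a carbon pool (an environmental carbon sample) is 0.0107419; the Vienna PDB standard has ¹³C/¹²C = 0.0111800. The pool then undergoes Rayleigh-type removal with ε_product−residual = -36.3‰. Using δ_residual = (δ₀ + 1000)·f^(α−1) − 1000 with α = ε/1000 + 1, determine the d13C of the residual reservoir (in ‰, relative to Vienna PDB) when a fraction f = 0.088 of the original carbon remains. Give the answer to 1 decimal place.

49.4‰

δ₀ = (0.0107419/0.0111800 − 1)×1000 = (0.960814 − 1)×1000 = -39.186‰
α − 1 = ε/1000 = -0.0363
f^(α−1) = 0.088^(-0.0363) = 1.092233
δ_res = (-39.186 + 1000) × 1.092233 − 1000 = 1049.433 − 1000 = 49.43‰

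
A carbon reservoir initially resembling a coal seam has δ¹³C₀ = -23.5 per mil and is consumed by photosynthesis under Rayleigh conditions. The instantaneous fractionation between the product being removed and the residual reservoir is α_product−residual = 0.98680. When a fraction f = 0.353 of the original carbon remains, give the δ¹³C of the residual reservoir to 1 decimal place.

-10.0 per mil

Rayleigh residual: δ_res = (δ₀ + 1000)·f^(α−1) − 1000
α − 1 = -0.01320
f^(α−1) = 0.353^(-0.01320) = 1.013840
δ_res = (-23.5 + 1000) × 1.013840 − 1000 = 990.015 − 1000 = -9.99 per mil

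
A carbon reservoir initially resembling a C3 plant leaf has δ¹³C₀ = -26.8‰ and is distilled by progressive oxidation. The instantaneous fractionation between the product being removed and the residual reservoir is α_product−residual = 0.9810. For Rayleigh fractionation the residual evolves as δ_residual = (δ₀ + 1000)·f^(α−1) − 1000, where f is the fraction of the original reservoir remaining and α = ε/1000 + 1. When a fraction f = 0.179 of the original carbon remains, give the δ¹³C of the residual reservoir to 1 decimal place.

5.5‰

Rayleigh residual: δ_res = (δ₀ + 1000)·f^(α−1) − 1000
α − 1 = -0.01900
f^(α−1) = 0.179^(-0.01900) = 1.033227
δ_res = (-26.8 + 1000) × 1.033227 − 1000 = 1005.537 − 1000 = 5.54‰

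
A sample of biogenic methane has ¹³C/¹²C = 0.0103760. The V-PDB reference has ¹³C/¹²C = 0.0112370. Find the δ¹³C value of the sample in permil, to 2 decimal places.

-76.62 permil

δ¹³C = (R_sample / R_standard − 1) × 1000
R_sample / R_standard = 0.0103760 / 0.0112370 = 0.923378
δ¹³C = (0.923378 − 1) × 1000 = -76.622 permil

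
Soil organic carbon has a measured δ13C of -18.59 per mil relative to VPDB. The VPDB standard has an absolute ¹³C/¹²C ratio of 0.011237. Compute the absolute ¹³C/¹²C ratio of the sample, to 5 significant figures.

R_sample = R_standard × (δ13C/1000 + 1)
R_sample = 0.011237 × (-18.59/1000 + 1) = 0.011237 × 0.981410
R_sample = 0.0110281

0.011028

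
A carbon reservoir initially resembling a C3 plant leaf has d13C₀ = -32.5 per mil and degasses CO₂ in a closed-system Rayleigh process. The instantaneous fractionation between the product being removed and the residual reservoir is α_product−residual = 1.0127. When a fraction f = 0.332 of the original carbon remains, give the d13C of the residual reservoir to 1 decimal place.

-46.0 per mil

Rayleigh residual: δ_res = (δ₀ + 1000)·f^(α−1) − 1000
α − 1 = 0.01270
f^(α−1) = 0.332^(0.01270) = 0.986094
δ_res = (-32.5 + 1000) × 0.986094 − 1000 = 954.046 − 1000 = -45.95 per mil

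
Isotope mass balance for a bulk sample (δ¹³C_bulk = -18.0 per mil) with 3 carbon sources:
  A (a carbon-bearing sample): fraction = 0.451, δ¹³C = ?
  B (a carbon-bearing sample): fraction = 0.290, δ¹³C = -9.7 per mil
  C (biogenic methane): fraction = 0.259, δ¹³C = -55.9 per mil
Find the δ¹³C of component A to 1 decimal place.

Isotope mass balance: δ_bulk = Σ fᵢ·δᵢ.
-18.0 = 0.451×δ_A + 0.290×(-9.7) + 0.259×(-55.9)
0.451·δ_A = -18.0 − (-17.291) = -0.709
δ_A = -0.709 / 0.451 = -1.57 per mil

-1.6 per mil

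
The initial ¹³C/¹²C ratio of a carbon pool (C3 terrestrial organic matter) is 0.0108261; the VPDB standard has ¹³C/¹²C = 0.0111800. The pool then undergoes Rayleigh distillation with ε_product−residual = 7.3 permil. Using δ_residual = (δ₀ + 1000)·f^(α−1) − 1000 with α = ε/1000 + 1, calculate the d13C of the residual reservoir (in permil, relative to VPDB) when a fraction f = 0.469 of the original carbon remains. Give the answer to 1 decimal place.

δ₀ = (0.0108261/0.0111800 − 1)×1000 = (0.968345 − 1)×1000 = -31.655 permil
α − 1 = ε/1000 = 0.0073
f^(α−1) = 0.469^(0.0073) = 0.994488
δ_res = (-31.655 + 1000) × 0.994488 − 1000 = 963.008 − 1000 = -36.99 permil

-37.0 permil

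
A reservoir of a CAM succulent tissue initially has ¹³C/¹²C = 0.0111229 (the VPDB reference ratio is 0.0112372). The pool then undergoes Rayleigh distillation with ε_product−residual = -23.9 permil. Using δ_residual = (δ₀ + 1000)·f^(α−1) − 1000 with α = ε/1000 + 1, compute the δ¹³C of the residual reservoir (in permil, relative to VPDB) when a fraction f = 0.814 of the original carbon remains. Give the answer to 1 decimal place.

δ₀ = (0.0111229/0.0112372 − 1)×1000 = (0.989828 − 1)×1000 = -10.172 permil
α − 1 = ε/1000 = -0.0239
f^(α−1) = 0.814^(-0.0239) = 1.004931
δ_res = (-10.172 + 1000) × 1.004931 − 1000 = 994.709 − 1000 = -5.29 permil

-5.3 permil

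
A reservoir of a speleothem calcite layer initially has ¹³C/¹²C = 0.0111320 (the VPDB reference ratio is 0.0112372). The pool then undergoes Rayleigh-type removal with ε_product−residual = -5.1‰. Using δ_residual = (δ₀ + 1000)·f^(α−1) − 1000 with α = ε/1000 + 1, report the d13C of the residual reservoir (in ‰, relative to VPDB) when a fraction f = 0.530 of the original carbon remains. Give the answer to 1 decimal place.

-6.1‰

δ₀ = (0.0111320/0.0112372 − 1)×1000 = (0.990638 − 1)×1000 = -9.362‰
α − 1 = ε/1000 = -0.0051
f^(α−1) = 0.530^(-0.0051) = 1.003243
δ_res = (-9.362 + 1000) × 1.003243 − 1000 = 993.851 − 1000 = -6.15‰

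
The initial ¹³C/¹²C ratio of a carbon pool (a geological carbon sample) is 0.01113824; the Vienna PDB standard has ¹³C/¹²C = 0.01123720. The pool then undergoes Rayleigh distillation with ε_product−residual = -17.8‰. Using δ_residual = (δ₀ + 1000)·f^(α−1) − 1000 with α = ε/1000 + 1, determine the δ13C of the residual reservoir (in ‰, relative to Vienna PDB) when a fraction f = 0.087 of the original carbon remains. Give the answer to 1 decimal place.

35.2‰

δ₀ = (0.01113824/0.01123720 − 1)×1000 = (0.991194 − 1)×1000 = -8.806‰
α − 1 = ε/1000 = -0.0178
f^(α−1) = 0.087^(-0.0178) = 1.044423
δ_res = (-8.806 + 1000) × 1.044423 − 1000 = 1035.226 − 1000 = 35.23‰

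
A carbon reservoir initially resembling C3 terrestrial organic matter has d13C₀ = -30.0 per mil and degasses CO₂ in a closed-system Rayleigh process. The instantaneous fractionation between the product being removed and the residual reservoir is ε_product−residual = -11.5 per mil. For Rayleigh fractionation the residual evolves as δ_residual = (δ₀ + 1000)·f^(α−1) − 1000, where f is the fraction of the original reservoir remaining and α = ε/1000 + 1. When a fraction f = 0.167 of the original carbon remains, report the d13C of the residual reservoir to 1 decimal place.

Rayleigh residual: δ_res = (δ₀ + 1000)·f^(α−1) − 1000
α = ε/1000 + 1 = 0.98850, so α − 1 = -0.01150
f^(α−1) = 0.167^(-0.01150) = 1.020796
δ_res = (-30.0 + 1000) × 1.020796 − 1000 = 990.172 − 1000 = -9.83 per mil

-9.8 per mil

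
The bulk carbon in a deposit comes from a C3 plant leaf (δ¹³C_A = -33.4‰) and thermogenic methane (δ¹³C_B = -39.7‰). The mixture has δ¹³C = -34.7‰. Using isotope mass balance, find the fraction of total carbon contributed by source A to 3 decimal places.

0.794

δ_mix = f_A·δ_A + (1 − f_A)·δ_B  ⇒  f_A = (δ_mix − δ_B)/(δ_A − δ_B)
f_A = (-34.7 − (-39.7)) / (-33.4 − (-39.7))
f_A = 5.0 / 6.3 = 0.7937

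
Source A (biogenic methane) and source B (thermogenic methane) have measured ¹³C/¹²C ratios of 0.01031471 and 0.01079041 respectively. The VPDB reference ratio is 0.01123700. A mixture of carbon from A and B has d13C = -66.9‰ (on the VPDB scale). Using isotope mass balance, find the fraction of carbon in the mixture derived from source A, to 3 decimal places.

0.642

δ_A = (0.01031471/0.01123700 − 1)×1000 = (0.917924 − 1)×1000 = -82.076‰
δ_B = (0.01079041/0.01123700 − 1)×1000 = (0.960257 − 1)×1000 = -39.743‰
f_A = (δ_mix − δ_B)/(δ_A − δ_B) = (-66.9 − (-39.743))/(-82.076 − (-39.743))
f_A = -27.157 / -42.333 = 0.6415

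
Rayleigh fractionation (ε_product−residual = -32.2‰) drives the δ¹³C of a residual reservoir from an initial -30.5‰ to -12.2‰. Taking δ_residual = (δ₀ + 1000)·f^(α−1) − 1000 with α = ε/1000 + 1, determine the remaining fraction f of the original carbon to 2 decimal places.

α − 1 = ε/1000 = -0.0322
(δ_res + 1000)/(δ₀ + 1000) = (-12.2 + 1000)/(-30.5 + 1000) = 987.8/969.5 = 1.018876
f = 1.018876^(1/-0.0322) = exp(ln(1.018876)/-0.0322) = exp(0.01870/-0.0322)
f = exp(-0.5807) = 0.5595

0.56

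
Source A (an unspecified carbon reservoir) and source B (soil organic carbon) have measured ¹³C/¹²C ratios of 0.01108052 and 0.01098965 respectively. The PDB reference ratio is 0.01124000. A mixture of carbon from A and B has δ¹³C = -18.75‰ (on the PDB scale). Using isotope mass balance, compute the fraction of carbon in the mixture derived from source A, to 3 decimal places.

0.436

δ_A = (0.01108052/0.01124000 − 1)×1000 = (0.985811 − 1)×1000 = -14.189‰
δ_B = (0.01098965/0.01124000 − 1)×1000 = (0.977727 − 1)×1000 = -22.273‰
f_A = (δ_mix − δ_B)/(δ_A − δ_B) = (-18.75 − (-22.273))/(-14.189 − (-22.273))
f_A = 3.523 / 8.085 = 0.4358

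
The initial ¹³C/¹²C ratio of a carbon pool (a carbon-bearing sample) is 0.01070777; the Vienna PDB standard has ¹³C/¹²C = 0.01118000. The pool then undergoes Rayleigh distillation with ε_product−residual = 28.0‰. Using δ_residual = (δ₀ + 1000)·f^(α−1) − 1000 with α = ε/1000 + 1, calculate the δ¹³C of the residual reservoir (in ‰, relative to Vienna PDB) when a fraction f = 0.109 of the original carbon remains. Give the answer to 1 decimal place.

δ₀ = (0.01070777/0.01118000 − 1)×1000 = (0.957761 − 1)×1000 = -42.239‰
α − 1 = ε/1000 = 0.0280
f^(α−1) = 0.109^(0.0280) = 0.939827
δ_res = (-42.239 + 1000) × 0.939827 − 1000 = 900.130 − 1000 = -99.87‰

-99.9‰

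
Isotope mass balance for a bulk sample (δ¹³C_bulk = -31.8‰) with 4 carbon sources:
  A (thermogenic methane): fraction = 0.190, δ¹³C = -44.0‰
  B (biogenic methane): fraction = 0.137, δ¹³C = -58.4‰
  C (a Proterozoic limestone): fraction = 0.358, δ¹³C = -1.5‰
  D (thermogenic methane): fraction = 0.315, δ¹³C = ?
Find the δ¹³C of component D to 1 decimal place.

Isotope mass balance: δ_bulk = Σ fᵢ·δᵢ.
-31.8 = 0.190×(-44.0) + 0.137×(-58.4) + 0.358×(-1.5) + 0.315×δ_D
0.315·δ_D = -31.8 − (-16.898) = -14.902
δ_D = -14.902 / 0.315 = -47.31‰

-47.3‰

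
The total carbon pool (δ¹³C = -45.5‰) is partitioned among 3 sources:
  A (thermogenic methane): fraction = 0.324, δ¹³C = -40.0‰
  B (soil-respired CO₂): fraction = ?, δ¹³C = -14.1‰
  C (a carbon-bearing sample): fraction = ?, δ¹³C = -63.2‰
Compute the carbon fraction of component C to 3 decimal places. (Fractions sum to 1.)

0.469

Let f_C and f_B be the unknown fractions; fractions sum to 1 so f_C + f_B = 0.676.
Mass balance: Σ fᵢ·δᵢ = δ_bulk ⇒ f_C·(-63.2) + f_B·(-14.1) = -45.5 − (-12.960) = -32.540
Substitute f_B = 0.676 − f_C:
f_C·(-63.2 − -14.1) = -32.540 − 0.676×(-14.1) = -23.008
f_C = -23.008 / -49.1 = 0.4686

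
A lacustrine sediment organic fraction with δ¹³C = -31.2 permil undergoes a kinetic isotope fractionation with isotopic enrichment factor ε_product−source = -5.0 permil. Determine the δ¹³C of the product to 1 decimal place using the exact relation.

Exactly, δ_product = (δ_source + 1000)·(ε/1000 + 1) − 1000.
δ_product = (-31.2 + 1000) × (-5.0/1000 + 1) − 1000
δ_product = -36.04 permil

-36.0 permil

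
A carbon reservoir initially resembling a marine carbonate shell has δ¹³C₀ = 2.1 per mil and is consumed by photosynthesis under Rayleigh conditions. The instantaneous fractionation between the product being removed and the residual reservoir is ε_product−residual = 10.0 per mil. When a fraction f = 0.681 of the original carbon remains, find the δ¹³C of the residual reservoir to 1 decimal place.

Rayleigh residual: δ_res = (δ₀ + 1000)·f^(α−1) − 1000
α = ε/1000 + 1 = 1.01000, so α − 1 = 0.01000
f^(α−1) = 0.681^(0.01000) = 0.996165
δ_res = (2.1 + 1000) × 0.996165 − 1000 = 998.257 − 1000 = -1.74 per mil

-1.7 per mil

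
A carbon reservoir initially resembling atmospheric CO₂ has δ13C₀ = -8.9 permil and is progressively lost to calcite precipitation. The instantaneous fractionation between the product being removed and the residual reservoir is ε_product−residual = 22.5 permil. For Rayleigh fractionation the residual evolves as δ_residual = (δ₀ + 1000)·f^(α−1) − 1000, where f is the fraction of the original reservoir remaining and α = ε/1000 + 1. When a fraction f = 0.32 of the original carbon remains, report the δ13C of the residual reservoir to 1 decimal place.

-34.0 permil

Rayleigh residual: δ_res = (δ₀ + 1000)·f^(α−1) − 1000
α = ε/1000 + 1 = 1.02250, so α − 1 = 0.02250
f^(α−1) = 0.32^(0.02250) = 0.974689
δ_res = (-8.9 + 1000) × 0.974689 − 1000 = 966.014 − 1000 = -33.99 permil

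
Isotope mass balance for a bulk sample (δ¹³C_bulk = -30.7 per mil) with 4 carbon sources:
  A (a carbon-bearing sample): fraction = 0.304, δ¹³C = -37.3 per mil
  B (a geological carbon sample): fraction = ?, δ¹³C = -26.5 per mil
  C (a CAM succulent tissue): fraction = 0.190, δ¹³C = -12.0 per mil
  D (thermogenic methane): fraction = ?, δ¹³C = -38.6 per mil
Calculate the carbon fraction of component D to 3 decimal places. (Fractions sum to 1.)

0.303

Let f_D and f_B be the unknown fractions; fractions sum to 1 so f_D + f_B = 0.506.
Mass balance: Σ fᵢ·δᵢ = δ_bulk ⇒ f_D·(-38.6) + f_B·(-26.5) = -30.7 − (-13.619) = -17.081
Substitute f_B = 0.506 − f_D:
f_D·(-38.6 − -26.5) = -17.081 − 0.506×(-26.5) = -3.672
f_D = -3.672 / -12.1 = 0.3035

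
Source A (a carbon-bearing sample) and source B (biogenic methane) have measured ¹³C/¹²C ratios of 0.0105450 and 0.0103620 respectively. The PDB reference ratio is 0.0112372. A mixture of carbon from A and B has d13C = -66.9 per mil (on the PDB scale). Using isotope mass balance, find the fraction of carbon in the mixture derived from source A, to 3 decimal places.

0.674

δ_A = (0.0105450/0.0112372 − 1)×1000 = (0.938401 − 1)×1000 = -61.599 per mil
δ_B = (0.0103620/0.0112372 − 1)×1000 = (0.922116 − 1)×1000 = -77.884 per mil
f_A = (δ_mix − δ_B)/(δ_A − δ_B) = (-66.9 − (-77.884))/(-61.599 − (-77.884))
f_A = 10.984 / 16.285 = 0.6745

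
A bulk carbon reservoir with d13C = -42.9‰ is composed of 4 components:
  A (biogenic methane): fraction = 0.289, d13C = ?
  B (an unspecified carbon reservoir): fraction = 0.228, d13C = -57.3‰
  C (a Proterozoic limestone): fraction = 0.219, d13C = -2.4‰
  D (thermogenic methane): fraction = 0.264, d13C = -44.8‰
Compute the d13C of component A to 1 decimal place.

Isotope mass balance: δ_bulk = Σ fᵢ·δᵢ.
-42.9 = 0.289×δ_A + 0.228×(-57.3) + 0.219×(-2.4) + 0.264×(-44.8)
0.289·δ_A = -42.9 − (-25.417) = -17.483
δ_A = -17.483 / 0.289 = -60.49‰

-60.5‰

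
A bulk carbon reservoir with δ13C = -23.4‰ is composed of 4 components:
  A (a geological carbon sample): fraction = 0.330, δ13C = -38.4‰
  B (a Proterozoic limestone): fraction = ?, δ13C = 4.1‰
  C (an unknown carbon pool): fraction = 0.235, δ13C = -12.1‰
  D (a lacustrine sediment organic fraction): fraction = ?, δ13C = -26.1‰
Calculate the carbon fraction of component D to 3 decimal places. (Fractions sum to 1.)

Let f_D and f_B be the unknown fractions; fractions sum to 1 so f_D + f_B = 0.435.
Mass balance: Σ fᵢ·δᵢ = δ_bulk ⇒ f_D·(-26.1) + f_B·(4.1) = -23.4 − (-15.515) = -7.884
Substitute f_B = 0.435 − f_D:
f_D·(-26.1 − 4.1) = -7.884 − 0.435×(4.1) = -9.668
f_D = -9.668 / -30.2 = 0.3201

0.320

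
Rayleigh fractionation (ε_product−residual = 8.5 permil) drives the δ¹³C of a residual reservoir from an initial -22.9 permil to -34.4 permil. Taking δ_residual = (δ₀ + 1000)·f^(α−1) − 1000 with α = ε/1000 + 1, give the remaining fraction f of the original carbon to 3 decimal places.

0.248

α − 1 = ε/1000 = 0.0085
(δ_res + 1000)/(δ₀ + 1000) = (-34.4 + 1000)/(-22.9 + 1000) = 965.6/977.1 = 0.988230
f = 0.988230^(1/0.0085) = exp(ln(0.988230)/0.0085) = exp(-0.01184/0.0085)
f = exp(-1.3929) = 0.2484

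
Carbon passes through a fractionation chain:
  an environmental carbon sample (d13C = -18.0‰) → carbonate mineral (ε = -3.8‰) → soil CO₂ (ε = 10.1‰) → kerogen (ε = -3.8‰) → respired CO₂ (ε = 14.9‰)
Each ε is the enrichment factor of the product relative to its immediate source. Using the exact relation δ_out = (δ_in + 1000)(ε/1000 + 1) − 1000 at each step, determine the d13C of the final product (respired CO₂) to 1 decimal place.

step 1: δ = (-18.00 + 1000)·(-3.8/1000 + 1) − 1000 = -21.73‰
step 2: δ = (-21.73 + 1000)·(10.1/1000 + 1) − 1000 = -11.85‰
step 3: δ = (-11.85 + 1000)·(-3.8/1000 + 1) − 1000 = -15.61‰
step 4: δ = (-15.61 + 1000)·(14.9/1000 + 1) − 1000 = -0.94‰

-0.9‰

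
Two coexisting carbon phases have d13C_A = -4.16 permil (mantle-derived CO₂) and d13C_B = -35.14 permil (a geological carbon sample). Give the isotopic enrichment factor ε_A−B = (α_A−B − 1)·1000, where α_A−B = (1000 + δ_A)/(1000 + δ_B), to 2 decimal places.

α_A−B = (1000 + -4.16) / (1000 + -35.14) = 995.84 / 964.86 = 1.032108
ε_A−B = (1.032108 − 1) × 1000 = 32.108 permil
(The approximation ε ≈ δ_A − δ_B would give 30.98 permil.)

32.11 permil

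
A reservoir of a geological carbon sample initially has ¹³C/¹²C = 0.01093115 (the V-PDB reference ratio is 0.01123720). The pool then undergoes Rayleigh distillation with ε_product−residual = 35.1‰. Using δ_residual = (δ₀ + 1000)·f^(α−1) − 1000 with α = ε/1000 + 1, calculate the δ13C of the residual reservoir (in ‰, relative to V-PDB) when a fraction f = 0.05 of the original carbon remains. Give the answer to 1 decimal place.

δ₀ = (0.01093115/0.01123720 − 1)×1000 = (0.972765 − 1)×1000 = -27.235‰
α − 1 = ε/1000 = 0.0351
f^(α−1) = 0.05^(0.0351) = 0.900189
δ_res = (-27.235 + 1000) × 0.900189 − 1000 = 875.672 − 1000 = -124.33‰

-124.3‰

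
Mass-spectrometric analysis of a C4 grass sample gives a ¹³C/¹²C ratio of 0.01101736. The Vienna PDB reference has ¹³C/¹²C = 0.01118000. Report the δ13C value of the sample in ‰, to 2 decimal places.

-14.55‰

δ13C = (R_sample / R_standard − 1) × 1000
R_sample / R_standard = 0.01101736 / 0.01118000 = 0.985453
δ13C = (0.985453 − 1) × 1000 = -14.547‰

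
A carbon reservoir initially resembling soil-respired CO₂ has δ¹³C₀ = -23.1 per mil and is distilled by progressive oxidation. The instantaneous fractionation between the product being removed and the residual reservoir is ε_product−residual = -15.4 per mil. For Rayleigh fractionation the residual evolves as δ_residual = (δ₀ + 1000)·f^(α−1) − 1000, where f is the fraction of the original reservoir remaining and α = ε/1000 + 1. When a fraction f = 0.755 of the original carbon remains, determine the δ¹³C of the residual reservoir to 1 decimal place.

Rayleigh residual: δ_res = (δ₀ + 1000)·f^(α−1) − 1000
α = ε/1000 + 1 = 0.98460, so α − 1 = -0.01540
f^(α−1) = 0.755^(-0.01540) = 1.004337
δ_res = (-23.1 + 1000) × 1.004337 − 1000 = 981.137 − 1000 = -18.86 per mil

-18.9 per mil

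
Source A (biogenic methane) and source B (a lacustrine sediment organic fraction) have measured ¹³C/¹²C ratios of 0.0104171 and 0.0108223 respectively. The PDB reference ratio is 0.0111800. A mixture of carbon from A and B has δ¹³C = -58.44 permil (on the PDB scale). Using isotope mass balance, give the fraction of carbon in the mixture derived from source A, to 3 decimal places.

0.730

δ_A = (0.0104171/0.0111800 − 1)×1000 = (0.931762 − 1)×1000 = -68.238 permil
δ_B = (0.0108223/0.0111800 − 1)×1000 = (0.968005 − 1)×1000 = -31.995 permil
f_A = (δ_mix − δ_B)/(δ_A − δ_B) = (-58.44 − (-31.995))/(-68.238 − (-31.995))
f_A = -26.445 / -36.243 = 0.7297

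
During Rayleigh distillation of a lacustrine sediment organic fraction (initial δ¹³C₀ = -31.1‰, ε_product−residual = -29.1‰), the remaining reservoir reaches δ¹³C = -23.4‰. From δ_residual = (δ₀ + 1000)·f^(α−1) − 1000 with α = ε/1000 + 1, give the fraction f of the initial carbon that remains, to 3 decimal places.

α − 1 = ε/1000 = -0.0291
(δ_res + 1000)/(δ₀ + 1000) = (-23.4 + 1000)/(-31.1 + 1000) = 976.6/968.9 = 1.007947
f = 1.007947^(1/-0.0291) = exp(ln(1.007947)/-0.0291) = exp(0.00792/-0.0291)
f = exp(-0.2720) = 0.7618

0.762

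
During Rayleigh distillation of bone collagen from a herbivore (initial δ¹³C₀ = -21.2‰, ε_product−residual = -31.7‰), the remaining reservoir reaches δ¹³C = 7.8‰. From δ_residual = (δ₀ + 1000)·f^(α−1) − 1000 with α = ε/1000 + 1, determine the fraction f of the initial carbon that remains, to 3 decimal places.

α − 1 = ε/1000 = -0.0317
(δ_res + 1000)/(δ₀ + 1000) = (7.8 + 1000)/(-21.2 + 1000) = 1007.8/978.8 = 1.029628
f = 1.029628^(1/-0.0317) = exp(ln(1.029628)/-0.0317) = exp(0.02920/-0.0317)
f = exp(-0.9211) = 0.3981

0.398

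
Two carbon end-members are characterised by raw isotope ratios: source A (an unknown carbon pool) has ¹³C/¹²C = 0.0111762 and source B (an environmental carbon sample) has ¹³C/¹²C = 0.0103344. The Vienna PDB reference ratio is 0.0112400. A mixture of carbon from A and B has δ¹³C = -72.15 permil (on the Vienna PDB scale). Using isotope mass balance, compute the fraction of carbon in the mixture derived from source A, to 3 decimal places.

0.112

δ_A = (0.0111762/0.0112400 − 1)×1000 = (0.994324 − 1)×1000 = -5.676 permil
δ_B = (0.0103344/0.0112400 − 1)×1000 = (0.919431 − 1)×1000 = -80.569 permil
f_A = (δ_mix − δ_B)/(δ_A − δ_B) = (-72.15 − (-80.569))/(-5.676 − (-80.569))
f_A = 8.419 / 74.893 = 0.1124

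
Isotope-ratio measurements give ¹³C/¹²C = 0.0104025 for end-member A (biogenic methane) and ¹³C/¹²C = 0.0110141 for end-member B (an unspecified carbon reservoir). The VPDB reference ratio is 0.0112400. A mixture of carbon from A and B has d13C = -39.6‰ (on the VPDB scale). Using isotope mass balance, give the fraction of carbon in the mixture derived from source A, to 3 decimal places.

δ_A = (0.0104025/0.0112400 − 1)×1000 = (0.925489 − 1)×1000 = -74.511‰
δ_B = (0.0110141/0.0112400 − 1)×1000 = (0.979902 − 1)×1000 = -20.098‰
f_A = (δ_mix − δ_B)/(δ_A − δ_B) = (-39.6 − (-20.098))/(-74.511 − (-20.098))
f_A = -19.502 / -54.413 = 0.3584

0.358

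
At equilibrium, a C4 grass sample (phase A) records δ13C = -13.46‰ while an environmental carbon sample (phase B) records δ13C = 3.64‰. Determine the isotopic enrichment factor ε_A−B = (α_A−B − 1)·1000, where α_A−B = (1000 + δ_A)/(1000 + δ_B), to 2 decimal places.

α_A−B = (1000 + -13.46) / (1000 + 3.64) = 986.54 / 1003.64 = 0.982962
ε_A−B = (0.982962 − 1) × 1000 = -17.038‰
(The approximation ε ≈ δ_A − δ_B would give -17.10‰.)

-17.04‰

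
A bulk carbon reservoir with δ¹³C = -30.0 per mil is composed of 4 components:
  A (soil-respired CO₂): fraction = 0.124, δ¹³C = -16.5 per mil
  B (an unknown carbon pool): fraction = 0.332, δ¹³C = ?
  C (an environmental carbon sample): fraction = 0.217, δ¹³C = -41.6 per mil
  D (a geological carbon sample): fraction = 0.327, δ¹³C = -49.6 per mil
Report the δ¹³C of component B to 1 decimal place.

Isotope mass balance: δ_bulk = Σ fᵢ·δᵢ.
-30.0 = 0.124×(-16.5) + 0.332×δ_B + 0.217×(-41.6) + 0.327×(-49.6)
0.332·δ_B = -30.0 − (-27.292) = -2.708
δ_B = -2.708 / 0.332 = -8.16 per mil

-8.2 per mil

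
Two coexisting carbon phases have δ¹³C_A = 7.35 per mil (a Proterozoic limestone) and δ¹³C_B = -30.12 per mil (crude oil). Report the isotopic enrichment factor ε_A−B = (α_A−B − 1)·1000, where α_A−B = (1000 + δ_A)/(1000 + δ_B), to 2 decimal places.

38.63 per mil

α_A−B = (1000 + 7.35) / (1000 + -30.12) = 1007.35 / 969.88 = 1.038634
ε_A−B = (1.038634 − 1) × 1000 = 38.634 per mil
(The approximation ε ≈ δ_A − δ_B would give 37.47 per mil.)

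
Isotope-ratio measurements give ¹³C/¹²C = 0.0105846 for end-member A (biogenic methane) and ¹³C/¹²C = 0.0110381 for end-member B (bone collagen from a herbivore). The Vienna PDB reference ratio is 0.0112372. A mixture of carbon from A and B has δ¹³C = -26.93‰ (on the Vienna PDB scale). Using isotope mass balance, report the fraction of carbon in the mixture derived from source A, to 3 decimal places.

δ_A = (0.0105846/0.0112372 − 1)×1000 = (0.941925 − 1)×1000 = -58.075‰
δ_B = (0.0110381/0.0112372 − 1)×1000 = (0.982282 − 1)×1000 = -17.718‰
f_A = (δ_mix − δ_B)/(δ_A − δ_B) = (-26.93 − (-17.718))/(-58.075 − (-17.718))
f_A = -9.212 / -40.357 = 0.2283

0.228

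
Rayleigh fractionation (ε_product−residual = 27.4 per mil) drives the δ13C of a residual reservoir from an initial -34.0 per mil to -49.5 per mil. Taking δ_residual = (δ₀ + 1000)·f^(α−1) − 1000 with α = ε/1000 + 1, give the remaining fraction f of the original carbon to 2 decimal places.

0.55

α − 1 = ε/1000 = 0.0274
(δ_res + 1000)/(δ₀ + 1000) = (-49.5 + 1000)/(-34.0 + 1000) = 950.5/966.0 = 0.983954
f = 0.983954^(1/0.0274) = exp(ln(0.983954)/0.0274) = exp(-0.01618/0.0274)
f = exp(-0.5904) = 0.5541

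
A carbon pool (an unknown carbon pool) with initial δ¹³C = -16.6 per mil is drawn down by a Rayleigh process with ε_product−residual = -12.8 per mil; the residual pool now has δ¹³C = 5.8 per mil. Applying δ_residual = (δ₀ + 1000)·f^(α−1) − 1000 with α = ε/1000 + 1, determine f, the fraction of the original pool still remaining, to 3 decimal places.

0.172

α − 1 = ε/1000 = -0.0128
(δ_res + 1000)/(δ₀ + 1000) = (5.8 + 1000)/(-16.6 + 1000) = 1005.8/983.4 = 1.022778
f = 1.022778^(1/-0.0128) = exp(ln(1.022778)/-0.0128) = exp(0.02252/-0.0128)
f = exp(-1.7596) = 0.1721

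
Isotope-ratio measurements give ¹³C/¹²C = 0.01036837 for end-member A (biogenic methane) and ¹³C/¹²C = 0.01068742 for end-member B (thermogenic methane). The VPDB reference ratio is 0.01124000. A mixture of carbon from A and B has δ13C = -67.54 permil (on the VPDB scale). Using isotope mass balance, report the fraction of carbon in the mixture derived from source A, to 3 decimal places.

0.647

δ_A = (0.01036837/0.01124000 − 1)×1000 = (0.922453 − 1)×1000 = -77.547 permil
δ_B = (0.01068742/0.01124000 − 1)×1000 = (0.950838 − 1)×1000 = -49.162 permil
f_A = (δ_mix − δ_B)/(δ_A − δ_B) = (-67.54 − (-49.162))/(-77.547 − (-49.162))
f_A = -18.378 / -28.385 = 0.6475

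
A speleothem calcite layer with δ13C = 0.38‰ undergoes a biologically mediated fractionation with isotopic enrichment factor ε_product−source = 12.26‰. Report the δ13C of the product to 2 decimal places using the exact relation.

12.64‰

Exactly, δ_product = (δ_source + 1000)·(ε/1000 + 1) − 1000.
δ_product = (0.38 + 1000) × (12.26/1000 + 1) − 1000
δ_product = 12.645‰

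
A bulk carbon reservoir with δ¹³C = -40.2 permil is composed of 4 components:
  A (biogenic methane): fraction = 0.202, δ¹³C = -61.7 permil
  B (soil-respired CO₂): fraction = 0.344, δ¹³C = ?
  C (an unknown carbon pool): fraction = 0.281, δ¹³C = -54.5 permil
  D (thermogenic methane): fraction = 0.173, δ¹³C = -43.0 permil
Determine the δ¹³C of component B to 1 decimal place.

-14.5 permil

Isotope mass balance: δ_bulk = Σ fᵢ·δᵢ.
-40.2 = 0.202×(-61.7) + 0.344×δ_B + 0.281×(-54.5) + 0.173×(-43.0)
0.344·δ_B = -40.2 − (-35.217) = -4.983
δ_B = -4.983 / 0.344 = -14.49 permil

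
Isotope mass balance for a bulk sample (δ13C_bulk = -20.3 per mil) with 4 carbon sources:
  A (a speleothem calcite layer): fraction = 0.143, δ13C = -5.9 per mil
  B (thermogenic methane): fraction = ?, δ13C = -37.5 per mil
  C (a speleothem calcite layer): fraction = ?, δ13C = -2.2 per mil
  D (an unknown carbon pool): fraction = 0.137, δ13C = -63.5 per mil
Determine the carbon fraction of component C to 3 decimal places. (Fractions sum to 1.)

0.460

Let f_C and f_B be the unknown fractions; fractions sum to 1 so f_C + f_B = 0.720.
Mass balance: Σ fᵢ·δᵢ = δ_bulk ⇒ f_C·(-2.2) + f_B·(-37.5) = -20.3 − (-9.543) = -10.757
Substitute f_B = 0.720 − f_C:
f_C·(-2.2 − -37.5) = -10.757 − 0.720×(-37.5) = 16.243
f_C = 16.243 / 35.3 = 0.4601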